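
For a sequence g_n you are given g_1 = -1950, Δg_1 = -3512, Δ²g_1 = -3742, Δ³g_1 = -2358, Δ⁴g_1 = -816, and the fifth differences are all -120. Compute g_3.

-12716

Build the table forward from the leading diagonal:
D5: -120, -120, -120
D4: -816, -936, -1056
D3: -2358, -3174, -4110
D2: -3742, -6100, -9274
D1: -3512, -7254, -13354
g: -1950, -5462, -12716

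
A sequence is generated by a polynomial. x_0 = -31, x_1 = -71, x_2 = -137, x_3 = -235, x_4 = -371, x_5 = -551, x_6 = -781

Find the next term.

Δ: -40 , -66 , -98 , -136 , -180 , -230
Δ²: -26 , -32 , -38 , -44 , -50
Δ³: -6 , -6 , -6 , -6
Third differences constant at -6.
-50 − 6 = -56;  -230 − 56 = -286;  -781 − 286 = -1067

-1067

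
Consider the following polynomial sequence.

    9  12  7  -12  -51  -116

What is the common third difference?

First differences: 3, -5, -19, -39, -65
Second differences: -8, -14, -20, -26
Third differences: -6, -6, -6

-6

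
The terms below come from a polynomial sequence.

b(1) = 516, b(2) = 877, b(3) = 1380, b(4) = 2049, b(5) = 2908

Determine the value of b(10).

10893

361, 503, 669, 859
142, 166, 190
24, 24
Constant third difference = 24, so extend:
190 + 24 = 214;  859 + 214 = 1073;  2908 + 1073 = 3981
214 + 24 = 238;  1073 + 238 = 1311;  3981 + 1311 = 5292
238 + 24 = 262;  1311 + 262 = 1573;  5292 + 1573 = 6865
262 + 24 = 286;  1573 + 286 = 1859;  6865 + 1859 = 8724
286 + 24 = 310;  1859 + 310 = 2169;  8724 + 2169 = 10893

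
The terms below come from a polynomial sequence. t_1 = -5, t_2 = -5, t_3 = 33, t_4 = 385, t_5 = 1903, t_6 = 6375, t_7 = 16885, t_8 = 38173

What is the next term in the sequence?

0, 38, 352, 1518, 4472, 10510, 21288
38, 314, 1166, 2954, 6038, 10778
276, 852, 1788, 3084, 4740
576, 936, 1296, 1656
360, 360, 360
Constant fifth difference = 360, so extend:
1656 + 360 = 2016;  4740 + 2016 = 6756;  10778 + 6756 = 17534;  21288 + 17534 = 38822;  38173 + 38822 = 76995

76995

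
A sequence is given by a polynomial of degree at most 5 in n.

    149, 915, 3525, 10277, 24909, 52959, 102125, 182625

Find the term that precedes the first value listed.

Δ: 766, 2610, 6752, 14632, 28050, 49166, 80500
Δ²: 1844, 4142, 7880, 13418, 21116, 31334
Δ³: 2298, 3738, 5538, 7698, 10218
Δ⁴: 1440, 1800, 2160, 2520
Δ⁵: 360, 360, 360
The fifth differences are constant at 360.
Work back: 1440 − 360 = 1080;  2298 − 1080 = 1218;  1844 − 1218 = 626;  766 − 626 = 140;  149 − 140 = 9

9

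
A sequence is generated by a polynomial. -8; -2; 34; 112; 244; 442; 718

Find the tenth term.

2134

6, 36, 78, 132, 198, 276
30, 42, 54, 66, 78
12, 12, 12, 12
The third differences are constant (12).
78 + 12 = 90;  276 + 90 = 366;  718 + 366 = 1084
90 + 12 = 102;  366 + 102 = 468;  1084 + 468 = 1552
102 + 12 = 114;  468 + 114 = 582;  1552 + 582 = 2134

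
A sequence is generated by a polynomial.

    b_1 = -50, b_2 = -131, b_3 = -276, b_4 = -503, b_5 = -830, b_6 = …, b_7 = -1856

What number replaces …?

-1275

Using the first 5 terms:
Δ: -81, -145, -227, -327
Δ²: -64, -82, -100
Δ³: -18, -18
Constant third difference = -18.
Extend forward: -100 − 18 = -118;  -327 − 118 = -445;  -830 − 445 = -1275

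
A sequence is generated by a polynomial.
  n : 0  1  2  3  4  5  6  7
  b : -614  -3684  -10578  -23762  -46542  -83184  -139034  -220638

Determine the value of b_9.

Δ: -3070, -6894, -13184, -22780, -36642, -55850, -81604
Δ²: -3824, -6290, -9596, -13862, -19208, -25754
Δ³: -2466, -3306, -4266, -5346, -6546
Δ⁴: -840, -960, -1080, -1200
Δ⁵: -120, -120, -120
Fifth differences constant at -120.
-1200 − 120 = -1320;  -6546 − 1320 = -7866;  -25754 − 7866 = -33620;  -81604 − 33620 = -115224;  -220638 − 115224 = -335862
-1320 − 120 = -1440;  -7866 − 1440 = -9306;  -33620 − 9306 = -42926;  -115224 − 42926 = -158150;  -335862 − 158150 = -494012

-494012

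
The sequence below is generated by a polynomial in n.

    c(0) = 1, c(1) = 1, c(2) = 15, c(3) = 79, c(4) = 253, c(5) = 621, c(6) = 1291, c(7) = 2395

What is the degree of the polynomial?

4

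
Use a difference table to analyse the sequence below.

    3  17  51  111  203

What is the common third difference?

6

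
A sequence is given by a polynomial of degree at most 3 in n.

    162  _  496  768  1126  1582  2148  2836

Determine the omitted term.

Using the last 6 terms:
272, 358, 456, 566, 688
86, 98, 110, 122
12, 12, 12
Constant third difference = 12.
Extend backward: 86 − 12 = 74;  272 − 74 = 198;  496 − 198 = 298

298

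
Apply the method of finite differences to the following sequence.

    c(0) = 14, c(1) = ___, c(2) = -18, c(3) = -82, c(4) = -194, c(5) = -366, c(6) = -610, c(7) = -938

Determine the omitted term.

Using the last 6 terms:
Δ: -64  -112  -172  -244  -328
Δ²: -48  -60  -72  -84
Δ³: -12  -12  -12
Constant third difference = -12.
Extend backward: -48 + 12 = -36;  -64 + 36 = -28;  -18 + 28 = 10

10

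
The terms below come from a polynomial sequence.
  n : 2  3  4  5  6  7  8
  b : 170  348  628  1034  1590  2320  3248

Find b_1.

70

D1: 178, 280, 406, 556, 730, 928
D2: 102, 126, 150, 174, 198
D3: 24, 24, 24, 24
The third differences are constant at 24.
Work back: 102 − 24 = 78;  178 − 78 = 100;  170 − 100 = 70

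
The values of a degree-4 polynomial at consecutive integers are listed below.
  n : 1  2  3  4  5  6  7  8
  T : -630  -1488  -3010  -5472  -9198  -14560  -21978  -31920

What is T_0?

-208

First differences: -858, -1522, -2462, -3726, -5362, -7418, -9942
Second differences: -664, -940, -1264, -1636, -2056, -2524
Third differences: -276, -324, -372, -420, -468
Fourth differences: -48, -48, -48, -48
The fourth differences are constant at -48.
Work back: -276 + 48 = -228;  -664 + 228 = -436;  -858 + 436 = -422;  -630 + 422 = -208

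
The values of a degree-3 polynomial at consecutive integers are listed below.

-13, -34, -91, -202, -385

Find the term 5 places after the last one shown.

-3010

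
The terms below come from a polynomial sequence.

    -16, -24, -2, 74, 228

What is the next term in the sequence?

484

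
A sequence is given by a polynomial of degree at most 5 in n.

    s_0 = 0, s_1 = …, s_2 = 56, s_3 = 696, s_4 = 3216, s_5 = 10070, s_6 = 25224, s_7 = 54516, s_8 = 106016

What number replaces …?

Using the last 7 terms:
640  2520  6854  15154  29292  51500
1880  4334  8300  14138  22208
2454  3966  5838  8070
1512  1872  2232
360  360
Constant fifth difference = 360.
Extend backward: 1512 − 360 = 1152;  2454 − 1152 = 1302;  1880 − 1302 = 578;  640 − 578 = 62;  56 − 62 = -6

-6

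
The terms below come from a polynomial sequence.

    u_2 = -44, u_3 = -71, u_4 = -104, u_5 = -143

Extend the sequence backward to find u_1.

-23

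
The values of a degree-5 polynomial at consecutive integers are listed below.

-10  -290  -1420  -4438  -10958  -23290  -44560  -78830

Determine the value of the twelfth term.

Δ: -280 , -1130 , -3018 , -6520 , -12332 , -21270 , -34270
Δ²: -850 , -1888 , -3502 , -5812 , -8938 , -13000
Δ³: -1038 , -1614 , -2310 , -3126 , -4062
Δ⁴: -576 , -696 , -816 , -936
Δ⁵: -120 , -120 , -120
Constant fifth difference = -120, so extend:
-936 − 120 = -1056;  -4062 − 1056 = -5118;  -13000 − 5118 = -18118;  -34270 − 18118 = -52388;  -78830 − 52388 = -131218
-1056 − 120 = -1176;  -5118 − 1176 = -6294;  -18118 − 6294 = -24412;  -52388 − 24412 = -76800;  -131218 − 76800 = -208018
-1176 − 120 = -1296;  -6294 − 1296 = -7590;  -24412 − 7590 = -32002;  -76800 − 32002 = -108802;  -208018 − 108802 = -316820
-1296 − 120 = -1416;  -7590 − 1416 = -9006;  -32002 − 9006 = -41008;  -108802 − 41008 = -149810;  -316820 − 149810 = -466630

-466630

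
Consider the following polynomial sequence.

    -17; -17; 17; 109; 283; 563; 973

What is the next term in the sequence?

Δ: 0  34  92  174  280  410
Δ²: 34  58  82  106  130
Δ³: 24  24  24  24
Third differences constant at 24.
130 + 24 = 154;  410 + 154 = 564;  973 + 564 = 1537

1537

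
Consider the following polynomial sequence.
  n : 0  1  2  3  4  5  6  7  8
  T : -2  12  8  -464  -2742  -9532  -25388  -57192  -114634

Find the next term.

First differences: 14, -4, -472, -2278, -6790, -15856, -31804, -57442
Second differences: -18, -468, -1806, -4512, -9066, -15948, -25638
Third differences: -450, -1338, -2706, -4554, -6882, -9690
Fourth differences: -888, -1368, -1848, -2328, -2808
Fifth differences: -480, -480, -480, -480
Fifth differences constant at -480.
-2808 − 480 = -3288;  -9690 − 3288 = -12978;  -25638 − 12978 = -38616;  -57442 − 38616 = -96058;  -114634 − 96058 = -210692

-210692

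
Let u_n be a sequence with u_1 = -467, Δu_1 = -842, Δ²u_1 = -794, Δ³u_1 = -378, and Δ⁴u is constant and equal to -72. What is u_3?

-2945

Build the table forward from the leading diagonal:
Fourth differences: -72, -72, -72
Third differences: -378, -450, -522
Second differences: -794, -1172, -1622
First differences: -842, -1636, -2808
u: -467, -1309, -2945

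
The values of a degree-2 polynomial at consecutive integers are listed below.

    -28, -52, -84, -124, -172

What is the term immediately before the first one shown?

-12

First differences: -24, -32, -40, -48
Second differences: -8, -8, -8
The second differences are constant at -8.
Work back: -24 + 8 = -16;  -28 + 16 = -12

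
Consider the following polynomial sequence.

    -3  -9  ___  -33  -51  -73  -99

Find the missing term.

Using the last 4 terms:
Δ: -18, -22, -26
Δ²: -4, -4
Constant second difference = -4.
Extend backward: -18 + 4 = -14;  -33 + 14 = -19

-19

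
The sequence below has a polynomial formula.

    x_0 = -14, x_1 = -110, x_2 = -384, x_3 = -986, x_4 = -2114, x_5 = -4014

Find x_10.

First differences: -96, -274, -602, -1128, -1900
Second differences: -178, -328, -526, -772
Third differences: -150, -198, -246
Fourth differences: -48, -48
The fourth differences are constant (-48).
-246 − 48 = -294;  -772 − 294 = -1066;  -1900 − 1066 = -2966;  -4014 − 2966 = -6980
-294 − 48 = -342;  -1066 − 342 = -1408;  -2966 − 1408 = -4374;  -6980 − 4374 = -11354
-342 − 48 = -390;  -1408 − 390 = -1798;  -4374 − 1798 = -6172;  -11354 − 6172 = -17526
-390 − 48 = -438;  -1798 − 438 = -2236;  -6172 − 2236 = -8408;  -17526 − 8408 = -25934
-438 − 48 = -486;  -2236 − 486 = -2722;  -8408 − 2722 = -11130;  -25934 − 11130 = -37064

-37064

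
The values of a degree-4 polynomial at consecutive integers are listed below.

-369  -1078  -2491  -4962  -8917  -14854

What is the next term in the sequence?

Δ: -709  -1413  -2471  -3955  -5937
Δ²: -704  -1058  -1484  -1982
Δ³: -354  -426  -498
Δ⁴: -72  -72
Constant fourth difference = -72, so extend:
-498 − 72 = -570;  -1982 − 570 = -2552;  -5937 − 2552 = -8489;  -14854 − 8489 = -23343

-23343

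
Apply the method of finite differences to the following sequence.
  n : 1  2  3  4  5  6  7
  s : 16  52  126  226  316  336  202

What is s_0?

6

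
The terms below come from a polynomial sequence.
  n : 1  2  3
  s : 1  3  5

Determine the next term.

Δ: 2, 2
Constant first difference = 2, so extend:
5 + 2 = 7

7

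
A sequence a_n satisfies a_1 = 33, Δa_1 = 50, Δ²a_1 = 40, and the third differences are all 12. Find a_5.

Build the table forward from the leading diagonal:
Third differences: 12  12  12  12  12
Second differences: 40  52  64  76  88
First differences: 50  90  142  206  282
a: 33  83  173  315  521

521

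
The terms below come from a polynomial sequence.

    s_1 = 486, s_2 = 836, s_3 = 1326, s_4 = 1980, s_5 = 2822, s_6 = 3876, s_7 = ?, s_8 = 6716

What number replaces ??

Using the first 6 terms:
Δ: 350, 490, 654, 842, 1054
Δ²: 140, 164, 188, 212
Δ³: 24, 24, 24
Constant third difference = 24.
Extend forward: 212 + 24 = 236;  1054 + 236 = 1290;  3876 + 1290 = 5166

5166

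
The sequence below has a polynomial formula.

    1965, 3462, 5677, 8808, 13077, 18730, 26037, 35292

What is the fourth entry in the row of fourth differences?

Δ: 1497, 2215, 3131, 4269, 5653, 7307, 9255
Δ²: 718, 916, 1138, 1384, 1654, 1948
Δ³: 198, 222, 246, 270, 294
Δ⁴: 24, 24, 24, 24

24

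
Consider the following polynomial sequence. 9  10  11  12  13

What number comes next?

14

1  1  1  1
Constant first difference = 1, so extend:
13 + 1 = 14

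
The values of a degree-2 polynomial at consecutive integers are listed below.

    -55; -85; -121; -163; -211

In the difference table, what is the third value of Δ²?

-6

D1: -30, -36, -42, -48
D2: -6, -6, -6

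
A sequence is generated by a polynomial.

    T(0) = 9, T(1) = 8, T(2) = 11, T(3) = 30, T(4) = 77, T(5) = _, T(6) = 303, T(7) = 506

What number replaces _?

164

Using the first 5 terms:
D1: -1, 3, 19, 47
D2: 4, 16, 28
D3: 12, 12
Constant third difference = 12.
Extend forward: 28 + 12 = 40;  47 + 40 = 87;  77 + 87 = 164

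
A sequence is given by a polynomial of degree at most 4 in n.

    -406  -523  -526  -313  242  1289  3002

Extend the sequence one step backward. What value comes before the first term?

D1: -117  -3  213  555  1047  1713
D2: 114  216  342  492  666
D3: 102  126  150  174
D4: 24  24  24
The fourth differences are constant at 24.
Work back: 102 − 24 = 78;  114 − 78 = 36;  -117 − 36 = -153;  -406 + 153 = -253

-253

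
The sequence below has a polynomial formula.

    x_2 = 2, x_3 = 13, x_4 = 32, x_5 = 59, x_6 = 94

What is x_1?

-1

First differences: 11  19  27  35
Second differences: 8  8  8
The second differences are constant at 8.
Work back: 11 − 8 = 3;  2 − 3 = -1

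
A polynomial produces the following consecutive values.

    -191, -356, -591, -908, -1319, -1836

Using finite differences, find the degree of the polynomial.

3

D1: -165, -235, -317, -411, -517
D2: -70, -82, -94, -106
D3: -12, -12, -12
The third differences are constant, so the polynomial has degree 3.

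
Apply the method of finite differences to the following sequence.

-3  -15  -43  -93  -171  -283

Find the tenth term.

D1: -12, -28, -50, -78, -112
D2: -16, -22, -28, -34
D3: -6, -6, -6
Constant third difference = -6, so extend:
-34 − 6 = -40;  -112 − 40 = -152;  -283 − 152 = -435
-40 − 6 = -46;  -152 − 46 = -198;  -435 − 198 = -633
-46 − 6 = -52;  -198 − 52 = -250;  -633 − 250 = -883
-52 − 6 = -58;  -250 − 58 = -308;  -883 − 308 = -1191

-1191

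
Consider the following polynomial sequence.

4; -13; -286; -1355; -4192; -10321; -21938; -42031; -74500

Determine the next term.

-17, -273, -1069, -2837, -6129, -11617, -20093, -32469
-256, -796, -1768, -3292, -5488, -8476, -12376
-540, -972, -1524, -2196, -2988, -3900
-432, -552, -672, -792, -912
-120, -120, -120, -120
Fifth differences constant at -120.
-912 − 120 = -1032;  -3900 − 1032 = -4932;  -12376 − 4932 = -17308;  -32469 − 17308 = -49777;  -74500 − 49777 = -124277

-124277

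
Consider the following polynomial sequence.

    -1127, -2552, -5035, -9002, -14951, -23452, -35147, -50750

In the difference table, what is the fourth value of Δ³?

-642

First differences: -1425, -2483, -3967, -5949, -8501, -11695, -15603
Second differences: -1058, -1484, -1982, -2552, -3194, -3908
Third differences: -426, -498, -570, -642, -714
Fourth differences: -72, -72, -72, -72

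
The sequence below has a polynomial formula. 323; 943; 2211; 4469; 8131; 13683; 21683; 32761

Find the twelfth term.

D1: 620, 1268, 2258, 3662, 5552, 8000, 11078
D2: 648, 990, 1404, 1890, 2448, 3078
D3: 342, 414, 486, 558, 630
D4: 72, 72, 72, 72
Fourth differences constant at 72.
630 + 72 = 702;  3078 + 702 = 3780;  11078 + 3780 = 14858;  32761 + 14858 = 47619
702 + 72 = 774;  3780 + 774 = 4554;  14858 + 4554 = 19412;  47619 + 19412 = 67031
774 + 72 = 846;  4554 + 846 = 5400;  19412 + 5400 = 24812;  67031 + 24812 = 91843
846 + 72 = 918;  5400 + 918 = 6318;  24812 + 6318 = 31130;  91843 + 31130 = 122973

122973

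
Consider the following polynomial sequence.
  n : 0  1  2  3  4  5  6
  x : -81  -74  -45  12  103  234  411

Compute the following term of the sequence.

640

D1: 7, 29, 57, 91, 131, 177
D2: 22, 28, 34, 40, 46
D3: 6, 6, 6, 6
Constant third difference = 6, so extend:
46 + 6 = 52;  177 + 52 = 229;  411 + 229 = 640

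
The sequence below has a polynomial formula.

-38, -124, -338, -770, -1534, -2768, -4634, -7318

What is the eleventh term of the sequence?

-22498

Δ: -86, -214, -432, -764, -1234, -1866, -2684
Δ²: -128, -218, -332, -470, -632, -818
Δ³: -90, -114, -138, -162, -186
Δ⁴: -24, -24, -24, -24
Constant fourth difference = -24, so extend:
-186 − 24 = -210;  -818 − 210 = -1028;  -2684 − 1028 = -3712;  -7318 − 3712 = -11030
-210 − 24 = -234;  -1028 − 234 = -1262;  -3712 − 1262 = -4974;  -11030 − 4974 = -16004
-234 − 24 = -258;  -1262 − 258 = -1520;  -4974 − 1520 = -6494;  -16004 − 6494 = -22498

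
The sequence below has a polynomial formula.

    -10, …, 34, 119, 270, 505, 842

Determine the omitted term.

-3

Using the last 5 terms:
Δ: 85  151  235  337
Δ²: 66  84  102
Δ³: 18  18
Constant third difference = 18.
Extend backward: 66 − 18 = 48;  85 − 48 = 37;  34 − 37 = -3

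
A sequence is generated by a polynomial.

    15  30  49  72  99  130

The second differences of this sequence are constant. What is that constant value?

Δ: 15, 19, 23, 27, 31
Δ²: 4, 4, 4, 4

4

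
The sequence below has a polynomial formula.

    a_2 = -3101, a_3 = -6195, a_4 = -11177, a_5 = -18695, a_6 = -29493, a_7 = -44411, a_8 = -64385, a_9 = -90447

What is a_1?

D1: -3094  -4982  -7518  -10798  -14918  -19974  -26062
D2: -1888  -2536  -3280  -4120  -5056  -6088
D3: -648  -744  -840  -936  -1032
D4: -96  -96  -96  -96
The fourth differences are constant at -96.
Work back: -648 + 96 = -552;  -1888 + 552 = -1336;  -3094 + 1336 = -1758;  -3101 + 1758 = -1343

-1343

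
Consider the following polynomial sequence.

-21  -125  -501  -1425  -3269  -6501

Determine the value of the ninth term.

First differences: -104, -376, -924, -1844, -3232
Second differences: -272, -548, -920, -1388
Third differences: -276, -372, -468
Fourth differences: -96, -96
Fourth differences constant at -96.
-468 − 96 = -564;  -1388 − 564 = -1952;  -3232 − 1952 = -5184;  -6501 − 5184 = -11685
-564 − 96 = -660;  -1952 − 660 = -2612;  -5184 − 2612 = -7796;  -11685 − 7796 = -19481
-660 − 96 = -756;  -2612 − 756 = -3368;  -7796 − 3368 = -11164;  -19481 − 11164 = -30645

-30645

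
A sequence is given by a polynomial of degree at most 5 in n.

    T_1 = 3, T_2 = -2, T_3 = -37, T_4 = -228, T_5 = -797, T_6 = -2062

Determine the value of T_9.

-14653

Δ: -5, -35, -191, -569, -1265
Δ²: -30, -156, -378, -696
Δ³: -126, -222, -318
Δ⁴: -96, -96
Constant fourth difference = -96, so extend:
-318 − 96 = -414;  -696 − 414 = -1110;  -1265 − 1110 = -2375;  -2062 − 2375 = -4437
-414 − 96 = -510;  -1110 − 510 = -1620;  -2375 − 1620 = -3995;  -4437 − 3995 = -8432
-510 − 96 = -606;  -1620 − 606 = -2226;  -3995 − 2226 = -6221;  -8432 − 6221 = -14653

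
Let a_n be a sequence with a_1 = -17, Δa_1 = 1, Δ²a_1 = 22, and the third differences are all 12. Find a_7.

559

Build the table forward from the leading diagonal:
D3: 12, 12, 12, 12, 12, 12, 12
D2: 22, 34, 46, 58, 70, 82, 94
D1: 1, 23, 57, 103, 161, 231, 313
a: -17, -16, 7, 64, 167, 328, 559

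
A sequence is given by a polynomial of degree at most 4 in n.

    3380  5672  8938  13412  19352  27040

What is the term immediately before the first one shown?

2292  3266  4474  5940  7688
974  1208  1466  1748
234  258  282
24  24
The fourth differences are constant at 24.
Work back: 234 − 24 = 210;  974 − 210 = 764;  2292 − 764 = 1528;  3380 − 1528 = 1852

1852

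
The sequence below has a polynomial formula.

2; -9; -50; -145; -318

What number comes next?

-593

-11  -41  -95  -173
-30  -54  -78
-24  -24
The third differences are constant (-24).
-78 − 24 = -102;  -173 − 102 = -275;  -318 − 275 = -593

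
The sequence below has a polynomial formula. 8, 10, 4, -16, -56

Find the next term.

-122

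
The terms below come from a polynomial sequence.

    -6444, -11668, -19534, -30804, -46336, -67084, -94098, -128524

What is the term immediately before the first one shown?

Δ: -5224, -7866, -11270, -15532, -20748, -27014, -34426
Δ²: -2642, -3404, -4262, -5216, -6266, -7412
Δ³: -762, -858, -954, -1050, -1146
Δ⁴: -96, -96, -96, -96
The fourth differences are constant at -96.
Work back: -762 + 96 = -666;  -2642 + 666 = -1976;  -5224 + 1976 = -3248;  -6444 + 3248 = -3196

-3196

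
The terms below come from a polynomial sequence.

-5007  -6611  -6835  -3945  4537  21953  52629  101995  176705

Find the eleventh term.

435613

D1: -1604  -224  2890  8482  17416  30676  49366  74710
D2: 1380  3114  5592  8934  13260  18690  25344
D3: 1734  2478  3342  4326  5430  6654
D4: 744  864  984  1104  1224
D5: 120  120  120  120
The fifth differences are constant (120).
1224 + 120 = 1344;  6654 + 1344 = 7998;  25344 + 7998 = 33342;  74710 + 33342 = 108052;  176705 + 108052 = 284757
1344 + 120 = 1464;  7998 + 1464 = 9462;  33342 + 9462 = 42804;  108052 + 42804 = 150856;  284757 + 150856 = 435613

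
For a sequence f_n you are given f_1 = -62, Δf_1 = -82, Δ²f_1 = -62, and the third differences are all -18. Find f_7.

-1844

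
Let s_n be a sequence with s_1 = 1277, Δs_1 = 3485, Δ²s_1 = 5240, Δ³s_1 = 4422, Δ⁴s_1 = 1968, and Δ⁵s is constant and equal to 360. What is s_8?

Build the table forward from the leading diagonal:
D5: 360  360  360  360  360  360  360  360
D4: 1968  2328  2688  3048  3408  3768  4128  4488
D3: 4422  6390  8718  11406  14454  17862  21630  25758
D2: 5240  9662  16052  24770  36176  50630  68492  90122
D1: 3485  8725  18387  34439  59209  95385  146015  214507
s: 1277  4762  13487  31874  66313  125522  220907  366922

366922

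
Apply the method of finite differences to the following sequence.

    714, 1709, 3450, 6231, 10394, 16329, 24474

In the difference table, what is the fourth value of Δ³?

First differences: 995, 1741, 2781, 4163, 5935, 8145
Second differences: 746, 1040, 1382, 1772, 2210
Third differences: 294, 342, 390, 438
Fourth differences: 48, 48, 48

438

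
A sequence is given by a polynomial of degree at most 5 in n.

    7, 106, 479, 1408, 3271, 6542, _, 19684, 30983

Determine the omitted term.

11791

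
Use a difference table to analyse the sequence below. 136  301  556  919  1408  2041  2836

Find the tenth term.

Δ: 165, 255, 363, 489, 633, 795
Δ²: 90, 108, 126, 144, 162
Δ³: 18, 18, 18, 18
Third differences constant at 18.
162 + 18 = 180;  795 + 180 = 975;  2836 + 975 = 3811
180 + 18 = 198;  975 + 198 = 1173;  3811 + 1173 = 4984
198 + 18 = 216;  1173 + 216 = 1389;  4984 + 1389 = 6373

6373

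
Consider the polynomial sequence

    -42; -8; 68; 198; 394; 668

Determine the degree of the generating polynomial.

3

First differences: 34, 76, 130, 196, 274
Second differences: 42, 54, 66, 78
Third differences: 12, 12, 12
The third differences are constant, so the polynomial has degree 3.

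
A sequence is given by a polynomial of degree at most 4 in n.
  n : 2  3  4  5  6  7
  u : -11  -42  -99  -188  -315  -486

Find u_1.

0

D1: -31  -57  -89  -127  -171
D2: -26  -32  -38  -44
D3: -6  -6  -6
The third differences are constant at -6.
Work back: -26 + 6 = -20;  -31 + 20 = -11;  -11 + 11 = 0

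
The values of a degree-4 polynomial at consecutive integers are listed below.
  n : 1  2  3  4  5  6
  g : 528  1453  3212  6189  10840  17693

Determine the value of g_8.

40477

First differences: 925, 1759, 2977, 4651, 6853
Second differences: 834, 1218, 1674, 2202
Third differences: 384, 456, 528
Fourth differences: 72, 72
Fourth differences constant at 72.
528 + 72 = 600;  2202 + 600 = 2802;  6853 + 2802 = 9655;  17693 + 9655 = 27348
600 + 72 = 672;  2802 + 672 = 3474;  9655 + 3474 = 13129;  27348 + 13129 = 40477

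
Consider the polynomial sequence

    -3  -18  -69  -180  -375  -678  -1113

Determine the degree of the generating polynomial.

3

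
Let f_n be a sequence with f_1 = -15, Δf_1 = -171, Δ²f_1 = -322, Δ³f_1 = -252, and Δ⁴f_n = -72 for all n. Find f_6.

-6970

Build the table forward from the leading diagonal:
D4: -72, -72, -72, -72, -72, -72
D3: -252, -324, -396, -468, -540, -612
D2: -322, -574, -898, -1294, -1762, -2302
D1: -171, -493, -1067, -1965, -3259, -5021
f: -15, -186, -679, -1746, -3711, -6970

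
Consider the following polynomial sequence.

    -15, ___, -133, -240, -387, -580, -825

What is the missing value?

-60

Using the last 5 terms:
D1: -107  -147  -193  -245
D2: -40  -46  -52
D3: -6  -6
Constant third difference = -6.
Extend backward: -40 + 6 = -34;  -107 + 34 = -73;  -133 + 73 = -60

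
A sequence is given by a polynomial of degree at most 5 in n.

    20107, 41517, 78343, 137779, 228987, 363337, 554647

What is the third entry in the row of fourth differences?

2448

Δ: 21410, 36826, 59436, 91208, 134350, 191310
Δ²: 15416, 22610, 31772, 43142, 56960
Δ³: 7194, 9162, 11370, 13818
Δ⁴: 1968, 2208, 2448
Δ⁵: 240, 240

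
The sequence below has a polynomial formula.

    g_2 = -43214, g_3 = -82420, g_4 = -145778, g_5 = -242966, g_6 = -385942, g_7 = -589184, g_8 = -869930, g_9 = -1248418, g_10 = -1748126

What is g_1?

-20522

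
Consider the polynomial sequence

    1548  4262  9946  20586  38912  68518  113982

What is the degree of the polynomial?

D1: 2714, 5684, 10640, 18326, 29606, 45464
D2: 2970, 4956, 7686, 11280, 15858
D3: 1986, 2730, 3594, 4578
D4: 744, 864, 984
D5: 120, 120
The fifth differences are constant, so the polynomial has degree 5.

5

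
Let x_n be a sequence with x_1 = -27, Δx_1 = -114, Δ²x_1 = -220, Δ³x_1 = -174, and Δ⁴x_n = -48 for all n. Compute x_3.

-475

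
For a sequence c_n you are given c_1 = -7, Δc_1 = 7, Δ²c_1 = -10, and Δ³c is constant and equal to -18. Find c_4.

Build the table forward from the leading diagonal:
Third differences: -18, -18, -18, -18
Second differences: -10, -28, -46, -64
First differences: 7, -3, -31, -77
c: -7, 0, -3, -34

-34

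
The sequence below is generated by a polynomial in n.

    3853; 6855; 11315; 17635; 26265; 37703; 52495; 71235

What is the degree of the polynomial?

First differences: 3002, 4460, 6320, 8630, 11438, 14792, 18740
Second differences: 1458, 1860, 2310, 2808, 3354, 3948
Third differences: 402, 450, 498, 546, 594
Fourth differences: 48, 48, 48, 48
The fourth differences are constant, so the polynomial has degree 4.

4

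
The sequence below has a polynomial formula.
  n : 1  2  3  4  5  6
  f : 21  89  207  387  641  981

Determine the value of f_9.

First differences: 68, 118, 180, 254, 340
Second differences: 50, 62, 74, 86
Third differences: 12, 12, 12
Third differences constant at 12.
86 + 12 = 98;  340 + 98 = 438;  981 + 438 = 1419
98 + 12 = 110;  438 + 110 = 548;  1419 + 548 = 1967
110 + 12 = 122;  548 + 122 = 670;  1967 + 670 = 2637

2637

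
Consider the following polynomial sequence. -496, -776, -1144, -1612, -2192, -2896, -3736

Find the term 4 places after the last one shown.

-8696

Δ: -280  -368  -468  -580  -704  -840
Δ²: -88  -100  -112  -124  -136
Δ³: -12  -12  -12  -12
Third differences constant at -12.
-136 − 12 = -148;  -840 − 148 = -988;  -3736 − 988 = -4724
-148 − 12 = -160;  -988 − 160 = -1148;  -4724 − 1148 = -5872
-160 − 12 = -172;  -1148 − 172 = -1320;  -5872 − 1320 = -7192
-172 − 12 = -184;  -1320 − 184 = -1504;  -7192 − 1504 = -8696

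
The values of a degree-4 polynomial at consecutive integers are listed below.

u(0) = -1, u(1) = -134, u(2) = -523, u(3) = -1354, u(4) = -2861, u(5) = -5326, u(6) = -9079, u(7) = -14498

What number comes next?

Δ: -133, -389, -831, -1507, -2465, -3753, -5419
Δ²: -256, -442, -676, -958, -1288, -1666
Δ³: -186, -234, -282, -330, -378
Δ⁴: -48, -48, -48, -48
Constant fourth difference = -48, so extend:
-378 − 48 = -426;  -1666 − 426 = -2092;  -5419 − 2092 = -7511;  -14498 − 7511 = -22009

-22009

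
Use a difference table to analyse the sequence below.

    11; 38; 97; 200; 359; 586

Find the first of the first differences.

27

First differences: 27, 59, 103, 159, 227
Second differences: 32, 44, 56, 68
Third differences: 12, 12, 12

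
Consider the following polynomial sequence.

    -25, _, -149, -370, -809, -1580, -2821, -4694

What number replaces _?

-56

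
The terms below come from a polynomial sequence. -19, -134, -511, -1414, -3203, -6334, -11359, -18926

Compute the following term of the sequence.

-29779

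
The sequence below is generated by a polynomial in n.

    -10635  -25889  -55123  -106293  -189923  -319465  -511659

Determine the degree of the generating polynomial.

D1: -15254, -29234, -51170, -83630, -129542, -192194
D2: -13980, -21936, -32460, -45912, -62652
D3: -7956, -10524, -13452, -16740
D4: -2568, -2928, -3288
D5: -360, -360
The fifth differences are constant, so the polynomial has degree 5.

5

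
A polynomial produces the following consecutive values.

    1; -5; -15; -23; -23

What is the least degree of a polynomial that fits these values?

3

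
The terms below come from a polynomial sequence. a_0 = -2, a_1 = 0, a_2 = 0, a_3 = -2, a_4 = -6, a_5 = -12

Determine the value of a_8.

First differences: 2  0  -2  -4  -6
Second differences: -2  -2  -2  -2
Constant second difference = -2, so extend:
-6 − 2 = -8;  -12 − 8 = -20
-8 − 2 = -10;  -20 − 10 = -30
-10 − 2 = -12;  -30 − 12 = -42

-42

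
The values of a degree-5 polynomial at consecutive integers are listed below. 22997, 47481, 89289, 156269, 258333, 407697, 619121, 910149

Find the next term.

1301349

Δ: 24484  41808  66980  102064  149364  211424  291028
Δ²: 17324  25172  35084  47300  62060  79604
Δ³: 7848  9912  12216  14760  17544
Δ⁴: 2064  2304  2544  2784
Δ⁵: 240  240  240
The fifth differences are constant (240).
2784 + 240 = 3024;  17544 + 3024 = 20568;  79604 + 20568 = 100172;  291028 + 100172 = 391200;  910149 + 391200 = 1301349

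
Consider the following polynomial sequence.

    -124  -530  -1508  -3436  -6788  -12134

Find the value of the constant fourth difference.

Δ: -406, -978, -1928, -3352, -5346
Δ²: -572, -950, -1424, -1994
Δ³: -378, -474, -570
Δ⁴: -96, -96

-96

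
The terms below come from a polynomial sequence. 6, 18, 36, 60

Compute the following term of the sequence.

12  18  24
6  6
Constant second difference = 6, so extend:
24 + 6 = 30;  60 + 30 = 90

90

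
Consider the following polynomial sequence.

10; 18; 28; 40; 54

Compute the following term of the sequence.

Δ: 8, 10, 12, 14
Δ²: 2, 2, 2
Constant second difference = 2, so extend:
14 + 2 = 16;  54 + 16 = 70

70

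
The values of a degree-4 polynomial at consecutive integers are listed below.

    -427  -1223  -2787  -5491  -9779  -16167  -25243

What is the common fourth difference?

D1: -796, -1564, -2704, -4288, -6388, -9076
D2: -768, -1140, -1584, -2100, -2688
D3: -372, -444, -516, -588
D4: -72, -72, -72

-72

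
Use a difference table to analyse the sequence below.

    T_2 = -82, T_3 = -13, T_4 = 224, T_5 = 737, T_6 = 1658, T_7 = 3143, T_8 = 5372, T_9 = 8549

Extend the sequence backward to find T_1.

-67

First differences: 69  237  513  921  1485  2229  3177
Second differences: 168  276  408  564  744  948
Third differences: 108  132  156  180  204
Fourth differences: 24  24  24  24
The fourth differences are constant at 24.
Work back: 108 − 24 = 84;  168 − 84 = 84;  69 − 84 = -15;  -82 + 15 = -67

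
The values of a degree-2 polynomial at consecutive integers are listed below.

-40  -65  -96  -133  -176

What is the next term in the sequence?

-225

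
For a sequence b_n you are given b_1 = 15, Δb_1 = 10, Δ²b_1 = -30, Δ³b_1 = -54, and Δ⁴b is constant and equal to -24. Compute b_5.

-365

Build the table forward from the leading diagonal:
D4: -24, -24, -24, -24, -24
D3: -54, -78, -102, -126, -150
D2: -30, -84, -162, -264, -390
D1: 10, -20, -104, -266, -530
b: 15, 25, 5, -99, -365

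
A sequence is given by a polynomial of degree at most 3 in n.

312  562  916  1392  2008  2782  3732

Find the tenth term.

7818

First differences: 250  354  476  616  774  950
Second differences: 104  122  140  158  176
Third differences: 18  18  18  18
Third differences constant at 18.
176 + 18 = 194;  950 + 194 = 1144;  3732 + 1144 = 4876
194 + 18 = 212;  1144 + 212 = 1356;  4876 + 1356 = 6232
212 + 18 = 230;  1356 + 230 = 1586;  6232 + 1586 = 7818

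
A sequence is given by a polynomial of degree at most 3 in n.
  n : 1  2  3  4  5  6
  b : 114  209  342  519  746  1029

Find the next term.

1374

Δ: 95  133  177  227  283
Δ²: 38  44  50  56
Δ³: 6  6  6
The third differences are constant (6).
56 + 6 = 62;  283 + 62 = 345;  1029 + 345 = 1374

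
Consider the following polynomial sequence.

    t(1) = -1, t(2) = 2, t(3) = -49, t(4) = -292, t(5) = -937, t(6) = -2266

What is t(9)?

-14257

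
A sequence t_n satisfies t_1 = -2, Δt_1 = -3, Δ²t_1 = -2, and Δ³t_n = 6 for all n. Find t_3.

Build the table forward from the leading diagonal:
D3: 6  6  6
D2: -2  4  10
D1: -3  -5  -1
t: -2  -5  -10

-10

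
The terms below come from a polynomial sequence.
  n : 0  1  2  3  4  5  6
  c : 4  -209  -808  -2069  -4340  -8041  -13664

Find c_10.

D1: -213, -599, -1261, -2271, -3701, -5623
D2: -386, -662, -1010, -1430, -1922
D3: -276, -348, -420, -492
D4: -72, -72, -72
Fourth differences constant at -72.
-492 − 72 = -564;  -1922 − 564 = -2486;  -5623 − 2486 = -8109;  -13664 − 8109 = -21773
-564 − 72 = -636;  -2486 − 636 = -3122;  -8109 − 3122 = -11231;  -21773 − 11231 = -33004
-636 − 72 = -708;  -3122 − 708 = -3830;  -11231 − 3830 = -15061;  -33004 − 15061 = -48065
-708 − 72 = -780;  -3830 − 780 = -4610;  -15061 − 4610 = -19671;  -48065 − 19671 = -67736

-67736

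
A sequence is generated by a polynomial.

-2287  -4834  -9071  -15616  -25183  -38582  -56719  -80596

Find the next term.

-111311

Δ: -2547  -4237  -6545  -9567  -13399  -18137  -23877
Δ²: -1690  -2308  -3022  -3832  -4738  -5740
Δ³: -618  -714  -810  -906  -1002
Δ⁴: -96  -96  -96  -96
Constant fourth difference = -96, so extend:
-1002 − 96 = -1098;  -5740 − 1098 = -6838;  -23877 − 6838 = -30715;  -80596 − 30715 = -111311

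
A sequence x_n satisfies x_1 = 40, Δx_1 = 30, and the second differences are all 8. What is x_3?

108

Build the table forward from the leading diagonal:
D2: 8, 8, 8
D1: 30, 38, 46
x: 40, 70, 108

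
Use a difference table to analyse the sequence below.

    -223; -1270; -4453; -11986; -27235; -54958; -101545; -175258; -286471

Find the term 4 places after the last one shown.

-1401163

-1047 , -3183 , -7533 , -15249 , -27723 , -46587 , -73713 , -111213
-2136 , -4350 , -7716 , -12474 , -18864 , -27126 , -37500
-2214 , -3366 , -4758 , -6390 , -8262 , -10374
-1152 , -1392 , -1632 , -1872 , -2112
-240 , -240 , -240 , -240
Fifth differences constant at -240.
-2112 − 240 = -2352;  -10374 − 2352 = -12726;  -37500 − 12726 = -50226;  -111213 − 50226 = -161439;  -286471 − 161439 = -447910
-2352 − 240 = -2592;  -12726 − 2592 = -15318;  -50226 − 15318 = -65544;  -161439 − 65544 = -226983;  -447910 − 226983 = -674893
-2592 − 240 = -2832;  -15318 − 2832 = -18150;  -65544 − 18150 = -83694;  -226983 − 83694 = -310677;  -674893 − 310677 = -985570
-2832 − 240 = -3072;  -18150 − 3072 = -21222;  -83694 − 21222 = -104916;  -310677 − 104916 = -415593;  -985570 − 415593 = -1401163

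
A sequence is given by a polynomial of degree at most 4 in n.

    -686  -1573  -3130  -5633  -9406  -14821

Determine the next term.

D1: -887  -1557  -2503  -3773  -5415
D2: -670  -946  -1270  -1642
D3: -276  -324  -372
D4: -48  -48
Fourth differences constant at -48.
-372 − 48 = -420;  -1642 − 420 = -2062;  -5415 − 2062 = -7477;  -14821 − 7477 = -22298

-22298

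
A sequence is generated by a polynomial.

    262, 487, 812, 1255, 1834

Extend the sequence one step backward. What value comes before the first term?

119

First differences: 225, 325, 443, 579
Second differences: 100, 118, 136
Third differences: 18, 18
The third differences are constant at 18.
Work back: 100 − 18 = 82;  225 − 82 = 143;  262 − 143 = 119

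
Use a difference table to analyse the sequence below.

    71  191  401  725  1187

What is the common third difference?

Δ: 120, 210, 324, 462
Δ²: 90, 114, 138
Δ³: 24, 24

24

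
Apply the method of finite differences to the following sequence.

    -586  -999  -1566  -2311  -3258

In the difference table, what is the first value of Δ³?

First differences: -413, -567, -745, -947
Second differences: -154, -178, -202
Third differences: -24, -24

-24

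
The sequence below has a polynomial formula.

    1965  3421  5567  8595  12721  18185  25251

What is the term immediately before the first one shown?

1031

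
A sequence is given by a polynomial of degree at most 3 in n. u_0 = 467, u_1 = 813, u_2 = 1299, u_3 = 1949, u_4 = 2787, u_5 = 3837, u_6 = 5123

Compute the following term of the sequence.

346, 486, 650, 838, 1050, 1286
140, 164, 188, 212, 236
24, 24, 24, 24
Third differences constant at 24.
236 + 24 = 260;  1286 + 260 = 1546;  5123 + 1546 = 6669

6669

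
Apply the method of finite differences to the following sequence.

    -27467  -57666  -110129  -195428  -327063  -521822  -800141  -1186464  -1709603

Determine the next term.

-2403098

D1: -30199 , -52463 , -85299 , -131635 , -194759 , -278319 , -386323 , -523139
D2: -22264 , -32836 , -46336 , -63124 , -83560 , -108004 , -136816
D3: -10572 , -13500 , -16788 , -20436 , -24444 , -28812
D4: -2928 , -3288 , -3648 , -4008 , -4368
D5: -360 , -360 , -360 , -360
The fifth differences are constant (-360).
-4368 − 360 = -4728;  -28812 − 4728 = -33540;  -136816 − 33540 = -170356;  -523139 − 170356 = -693495;  -1709603 − 693495 = -2403098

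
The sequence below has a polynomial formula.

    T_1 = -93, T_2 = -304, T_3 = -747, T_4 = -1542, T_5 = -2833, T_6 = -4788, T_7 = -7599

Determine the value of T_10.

-23448

First differences: -211 , -443 , -795 , -1291 , -1955 , -2811
Second differences: -232 , -352 , -496 , -664 , -856
Third differences: -120 , -144 , -168 , -192
Fourth differences: -24 , -24 , -24
Constant fourth difference = -24, so extend:
-192 − 24 = -216;  -856 − 216 = -1072;  -2811 − 1072 = -3883;  -7599 − 3883 = -11482
-216 − 24 = -240;  -1072 − 240 = -1312;  -3883 − 1312 = -5195;  -11482 − 5195 = -16677
-240 − 24 = -264;  -1312 − 264 = -1576;  -5195 − 1576 = -6771;  -16677 − 6771 = -23448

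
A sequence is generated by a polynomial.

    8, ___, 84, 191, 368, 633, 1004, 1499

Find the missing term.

Using the last 6 terms:
D1: 107, 177, 265, 371, 495
D2: 70, 88, 106, 124
D3: 18, 18, 18
Constant third difference = 18.
Extend backward: 70 − 18 = 52;  107 − 52 = 55;  84 − 55 = 29

29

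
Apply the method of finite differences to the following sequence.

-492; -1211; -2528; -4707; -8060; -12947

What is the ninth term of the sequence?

Δ: -719 , -1317 , -2179 , -3353 , -4887
Δ²: -598 , -862 , -1174 , -1534
Δ³: -264 , -312 , -360
Δ⁴: -48 , -48
The fourth differences are constant (-48).
-360 − 48 = -408;  -1534 − 408 = -1942;  -4887 − 1942 = -6829;  -12947 − 6829 = -19776
-408 − 48 = -456;  -1942 − 456 = -2398;  -6829 − 2398 = -9227;  -19776 − 9227 = -29003
-456 − 48 = -504;  -2398 − 504 = -2902;  -9227 − 2902 = -12129;  -29003 − 12129 = -41132

-41132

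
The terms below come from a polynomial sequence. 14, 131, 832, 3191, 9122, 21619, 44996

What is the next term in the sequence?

First differences: 117, 701, 2359, 5931, 12497, 23377
Second differences: 584, 1658, 3572, 6566, 10880
Third differences: 1074, 1914, 2994, 4314
Fourth differences: 840, 1080, 1320
Fifth differences: 240, 240
Constant fifth difference = 240, so extend:
1320 + 240 = 1560;  4314 + 1560 = 5874;  10880 + 5874 = 16754;  23377 + 16754 = 40131;  44996 + 40131 = 85127

85127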